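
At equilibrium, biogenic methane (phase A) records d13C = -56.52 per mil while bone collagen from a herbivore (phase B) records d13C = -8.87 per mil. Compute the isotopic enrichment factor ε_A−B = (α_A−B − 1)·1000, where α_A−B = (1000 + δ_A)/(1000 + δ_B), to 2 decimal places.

α_A−B = (1000 + -56.52) / (1000 + -8.87) = 943.48 / 991.13 = 0.951924
ε_A−B = (0.951924 − 1) × 1000 = -48.076 per mil
(The approximation ε ≈ δ_A − δ_B would give -47.65 per mil.)

-48.08 per mil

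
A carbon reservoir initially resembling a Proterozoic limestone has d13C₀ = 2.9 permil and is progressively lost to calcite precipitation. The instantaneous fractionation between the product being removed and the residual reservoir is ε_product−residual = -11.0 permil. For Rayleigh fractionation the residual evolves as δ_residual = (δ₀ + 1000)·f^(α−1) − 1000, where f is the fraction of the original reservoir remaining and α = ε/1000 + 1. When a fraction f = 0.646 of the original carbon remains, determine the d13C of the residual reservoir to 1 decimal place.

Rayleigh residual: δ_res = (δ₀ + 1000)·f^(α−1) − 1000
α = ε/1000 + 1 = 0.98900, so α − 1 = -0.01100
f^(α−1) = 0.646^(-0.01100) = 1.004818
δ_res = (2.9 + 1000) × 1.004818 − 1000 = 1007.732 − 1000 = 7.73 permil

7.7 permil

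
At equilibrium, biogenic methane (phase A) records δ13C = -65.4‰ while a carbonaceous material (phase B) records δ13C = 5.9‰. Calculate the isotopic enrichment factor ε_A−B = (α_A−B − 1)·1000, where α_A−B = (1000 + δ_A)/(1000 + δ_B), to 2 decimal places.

α_A−B = (1000 + -65.4) / (1000 + 5.9) = 934.6 / 1005.9 = 0.929118
ε_A−B = (0.929118 − 1) × 1000 = -70.882‰
(The approximation ε ≈ δ_A − δ_B would give -71.3‰.)

-70.88‰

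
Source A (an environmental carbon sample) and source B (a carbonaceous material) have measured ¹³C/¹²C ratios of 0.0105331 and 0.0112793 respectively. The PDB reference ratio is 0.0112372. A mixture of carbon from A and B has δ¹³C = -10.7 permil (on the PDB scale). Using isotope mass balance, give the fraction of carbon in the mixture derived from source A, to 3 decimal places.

0.218

δ_A = (0.0105331/0.0112372 − 1)×1000 = (0.937342 − 1)×1000 = -62.658 permil
δ_B = (0.0112793/0.0112372 − 1)×1000 = (1.003746 − 1)×1000 = 3.746 permil
f_A = (δ_mix − δ_B)/(δ_A − δ_B) = (-10.7 − (3.746))/(-62.658 − (3.746))
f_A = -14.446 / -66.404 = 0.2176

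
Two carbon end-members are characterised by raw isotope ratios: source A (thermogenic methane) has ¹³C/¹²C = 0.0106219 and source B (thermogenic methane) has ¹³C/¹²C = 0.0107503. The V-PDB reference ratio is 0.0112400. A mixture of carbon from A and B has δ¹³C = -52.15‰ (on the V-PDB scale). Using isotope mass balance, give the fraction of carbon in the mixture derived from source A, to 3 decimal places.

0.751

δ_A = (0.0106219/0.0112400 − 1)×1000 = (0.945009 − 1)×1000 = -54.991‰
δ_B = (0.0107503/0.0112400 − 1)×1000 = (0.956432 − 1)×1000 = -43.568‰
f_A = (δ_mix − δ_B)/(δ_A − δ_B) = (-52.15 − (-43.568))/(-54.991 − (-43.568))
f_A = -8.582 / -11.423 = 0.7513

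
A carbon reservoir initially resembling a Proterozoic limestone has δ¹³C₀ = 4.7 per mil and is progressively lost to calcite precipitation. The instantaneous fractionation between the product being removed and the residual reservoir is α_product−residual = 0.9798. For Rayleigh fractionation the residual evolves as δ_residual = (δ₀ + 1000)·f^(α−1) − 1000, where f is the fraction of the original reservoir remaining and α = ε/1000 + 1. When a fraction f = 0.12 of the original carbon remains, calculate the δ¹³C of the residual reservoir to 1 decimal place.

Rayleigh residual: δ_res = (δ₀ + 1000)·f^(α−1) − 1000
α − 1 = -0.02020
f^(α−1) = 0.12^(-0.02020) = 1.043760
δ_res = (4.7 + 1000) × 1.043760 − 1000 = 1048.665 − 1000 = 48.67 per mil

48.7 per mil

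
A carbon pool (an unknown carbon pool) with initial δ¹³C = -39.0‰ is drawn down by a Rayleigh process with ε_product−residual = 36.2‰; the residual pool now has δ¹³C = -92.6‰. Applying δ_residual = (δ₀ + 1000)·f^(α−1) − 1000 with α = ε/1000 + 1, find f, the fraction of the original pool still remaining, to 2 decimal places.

0.20

α − 1 = ε/1000 = 0.0362
(δ_res + 1000)/(δ₀ + 1000) = (-92.6 + 1000)/(-39.0 + 1000) = 907.4/961.0 = 0.944225
f = 0.944225^(1/0.0362) = exp(ln(0.944225)/0.0362) = exp(-0.05739/0.0362)
f = exp(-1.5854) = 0.2049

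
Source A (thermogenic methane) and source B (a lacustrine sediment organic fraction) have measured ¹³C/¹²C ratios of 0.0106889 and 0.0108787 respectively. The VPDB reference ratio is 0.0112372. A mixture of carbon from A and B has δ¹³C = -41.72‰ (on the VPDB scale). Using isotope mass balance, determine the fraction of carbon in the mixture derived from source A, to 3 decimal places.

δ_A = (0.0106889/0.0112372 − 1)×1000 = (0.951207 − 1)×1000 = -48.793‰
δ_B = (0.0108787/0.0112372 − 1)×1000 = (0.968097 − 1)×1000 = -31.903‰
f_A = (δ_mix − δ_B)/(δ_A − δ_B) = (-41.72 − (-31.903))/(-48.793 − (-31.903))
f_A = -9.817 / -16.890 = 0.5812

0.581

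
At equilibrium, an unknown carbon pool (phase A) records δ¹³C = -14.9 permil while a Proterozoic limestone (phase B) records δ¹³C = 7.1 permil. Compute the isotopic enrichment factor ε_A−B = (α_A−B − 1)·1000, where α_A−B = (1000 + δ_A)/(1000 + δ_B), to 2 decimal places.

-21.84 permil

α_A−B = (1000 + -14.9) / (1000 + 7.1) = 985.1 / 1007.1 = 0.978155
ε_A−B = (0.978155 − 1) × 1000 = -21.845 permil
(The approximation ε ≈ δ_A − δ_B would give -22.0 permil.)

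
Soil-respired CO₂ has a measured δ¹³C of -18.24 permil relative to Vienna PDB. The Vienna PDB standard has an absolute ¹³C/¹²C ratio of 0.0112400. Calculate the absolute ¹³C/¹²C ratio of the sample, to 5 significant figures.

0.011035

R_sample = R_standard × (δ¹³C/1000 + 1)
R_sample = 0.0112400 × (-18.24/1000 + 1) = 0.0112400 × 0.981760
R_sample = 0.0110350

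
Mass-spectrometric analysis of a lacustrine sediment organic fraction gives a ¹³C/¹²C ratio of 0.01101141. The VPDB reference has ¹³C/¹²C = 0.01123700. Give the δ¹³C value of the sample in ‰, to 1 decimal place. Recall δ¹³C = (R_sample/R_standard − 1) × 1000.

δ¹³C = (R_sample / R_standard − 1) × 1000
R_sample / R_standard = 0.01101141 / 0.01123700 = 0.979924
δ¹³C = (0.979924 − 1) × 1000 = -20.08‰

-20.1‰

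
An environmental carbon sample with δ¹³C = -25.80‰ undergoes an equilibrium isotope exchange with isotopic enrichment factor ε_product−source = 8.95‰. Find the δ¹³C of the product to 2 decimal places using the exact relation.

To first order, δ_product ≈ δ_source + ε = -16.85‰.
Exactly, δ_product = (δ_source + 1000)·(ε/1000 + 1) − 1000.
δ_product = (-25.80 + 1000) × (8.95/1000 + 1) − 1000
δ_product = -17.081‰

-17.08‰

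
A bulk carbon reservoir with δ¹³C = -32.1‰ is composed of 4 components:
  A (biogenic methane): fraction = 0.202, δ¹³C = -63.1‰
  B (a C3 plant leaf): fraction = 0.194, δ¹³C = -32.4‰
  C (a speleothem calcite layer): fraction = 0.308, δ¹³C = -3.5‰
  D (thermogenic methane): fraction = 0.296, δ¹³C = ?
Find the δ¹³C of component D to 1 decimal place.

-40.5‰

Isotope mass balance: δ_bulk = Σ fᵢ·δᵢ.
-32.1 = 0.202×(-63.1) + 0.194×(-32.4) + 0.308×(-3.5) + 0.296×δ_D
0.296·δ_D = -32.1 − (-20.110) = -11.990
δ_D = -11.990 / 0.296 = -40.51‰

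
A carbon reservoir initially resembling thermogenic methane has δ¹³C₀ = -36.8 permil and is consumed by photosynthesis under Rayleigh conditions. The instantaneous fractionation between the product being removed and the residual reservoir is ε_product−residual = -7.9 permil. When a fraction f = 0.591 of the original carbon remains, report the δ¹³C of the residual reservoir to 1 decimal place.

Rayleigh residual: δ_res = (δ₀ + 1000)·f^(α−1) − 1000
α = ε/1000 + 1 = 0.99210, so α − 1 = -0.00790
f^(α−1) = 0.591^(-0.00790) = 1.004164
δ_res = (-36.8 + 1000) × 1.004164 − 1000 = 967.210 − 1000 = -32.79 permil

-32.8 permil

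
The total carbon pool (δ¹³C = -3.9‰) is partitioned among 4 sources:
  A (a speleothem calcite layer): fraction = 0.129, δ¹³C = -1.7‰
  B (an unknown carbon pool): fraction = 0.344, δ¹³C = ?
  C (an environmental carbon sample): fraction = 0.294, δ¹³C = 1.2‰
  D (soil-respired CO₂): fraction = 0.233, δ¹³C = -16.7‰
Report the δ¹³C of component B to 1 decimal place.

Isotope mass balance: δ_bulk = Σ fᵢ·δᵢ.
-3.9 = 0.129×(-1.7) + 0.344×δ_B + 0.294×(1.2) + 0.233×(-16.7)
0.344·δ_B = -3.9 − (-3.758) = -0.142
δ_B = -0.142 / 0.344 = -0.41‰

-0.4‰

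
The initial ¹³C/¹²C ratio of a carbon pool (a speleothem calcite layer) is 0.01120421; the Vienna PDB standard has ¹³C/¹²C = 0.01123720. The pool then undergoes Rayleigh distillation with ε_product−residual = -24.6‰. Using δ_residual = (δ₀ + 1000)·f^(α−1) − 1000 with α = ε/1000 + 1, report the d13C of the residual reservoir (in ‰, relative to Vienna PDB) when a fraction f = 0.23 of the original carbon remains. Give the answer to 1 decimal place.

δ₀ = (0.01120421/0.01123720 − 1)×1000 = (0.997064 − 1)×1000 = -2.936‰
α − 1 = ε/1000 = -0.0246
f^(α−1) = 0.23^(-0.0246) = 1.036816
δ_res = (-2.936 + 1000) × 1.036816 − 1000 = 1033.772 − 1000 = 33.77‰

33.8‰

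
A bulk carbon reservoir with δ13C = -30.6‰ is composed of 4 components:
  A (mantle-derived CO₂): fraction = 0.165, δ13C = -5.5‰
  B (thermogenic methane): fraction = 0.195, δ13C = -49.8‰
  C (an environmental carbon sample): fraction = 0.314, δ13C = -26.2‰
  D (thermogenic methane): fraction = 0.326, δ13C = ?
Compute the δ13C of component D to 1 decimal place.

Isotope mass balance: δ_bulk = Σ fᵢ·δᵢ.
-30.6 = 0.165×(-5.5) + 0.195×(-49.8) + 0.314×(-26.2) + 0.326×δ_D
0.326·δ_D = -30.6 − (-18.845) = -11.755
δ_D = -11.755 / 0.326 = -36.06‰

-36.1‰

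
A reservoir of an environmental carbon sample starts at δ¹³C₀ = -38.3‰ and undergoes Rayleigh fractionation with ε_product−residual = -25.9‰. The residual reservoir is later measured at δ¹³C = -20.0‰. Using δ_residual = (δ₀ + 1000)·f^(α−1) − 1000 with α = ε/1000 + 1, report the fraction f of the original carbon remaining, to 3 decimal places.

0.483

α − 1 = ε/1000 = -0.0259
(δ_res + 1000)/(δ₀ + 1000) = (-20.0 + 1000)/(-38.3 + 1000) = 980.0/961.7 = 1.019029
f = 1.019029^(1/-0.0259) = exp(ln(1.019029)/-0.0259) = exp(0.01885/-0.0259)
f = exp(-0.7278) = 0.4830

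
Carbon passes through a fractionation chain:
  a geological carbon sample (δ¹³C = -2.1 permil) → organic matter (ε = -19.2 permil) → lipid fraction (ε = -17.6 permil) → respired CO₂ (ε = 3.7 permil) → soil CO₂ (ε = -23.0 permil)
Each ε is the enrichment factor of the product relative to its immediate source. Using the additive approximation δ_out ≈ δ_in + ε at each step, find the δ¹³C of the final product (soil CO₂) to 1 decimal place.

step 1: δ ≈ -2.1 + (-19.2) = -21.3 permil
step 2: δ ≈ -21.3 + (-17.6) = -38.9 permil
step 3: δ ≈ -38.9 + (3.7) = -35.2 permil
step 4: δ ≈ -35.2 + (-23.0) = -58.2 permil

-58.2 permil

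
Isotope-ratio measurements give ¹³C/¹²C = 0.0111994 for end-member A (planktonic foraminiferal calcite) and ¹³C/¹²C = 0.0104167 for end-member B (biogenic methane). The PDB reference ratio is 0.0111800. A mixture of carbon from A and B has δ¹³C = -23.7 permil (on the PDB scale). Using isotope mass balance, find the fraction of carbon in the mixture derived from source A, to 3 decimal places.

0.637

δ_A = (0.0111994/0.0111800 − 1)×1000 = (1.001735 − 1)×1000 = 1.735 permil
δ_B = (0.0104167/0.0111800 − 1)×1000 = (0.931726 − 1)×1000 = -68.274 permil
f_A = (δ_mix − δ_B)/(δ_A − δ_B) = (-23.7 − (-68.274))/(1.735 − (-68.274))
f_A = 44.574 / 70.009 = 0.6367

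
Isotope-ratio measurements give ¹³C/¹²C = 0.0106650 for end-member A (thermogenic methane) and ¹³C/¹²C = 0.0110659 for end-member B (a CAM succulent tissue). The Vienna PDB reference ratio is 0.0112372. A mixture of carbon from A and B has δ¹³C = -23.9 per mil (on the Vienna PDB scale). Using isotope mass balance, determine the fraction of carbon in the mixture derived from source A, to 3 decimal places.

δ_A = (0.0106650/0.0112372 − 1)×1000 = (0.949080 − 1)×1000 = -50.920 per mil
δ_B = (0.0110659/0.0112372 − 1)×1000 = (0.984756 − 1)×1000 = -15.244 per mil
f_A = (δ_mix − δ_B)/(δ_A − δ_B) = (-23.9 − (-15.244))/(-50.920 − (-15.244))
f_A = -8.656 / -35.676 = 0.2426

0.243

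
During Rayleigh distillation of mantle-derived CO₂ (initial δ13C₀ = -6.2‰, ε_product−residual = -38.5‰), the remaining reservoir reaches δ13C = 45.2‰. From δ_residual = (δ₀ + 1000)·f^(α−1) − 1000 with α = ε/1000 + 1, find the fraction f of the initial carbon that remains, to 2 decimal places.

α − 1 = ε/1000 = -0.0385
(δ_res + 1000)/(δ₀ + 1000) = (45.2 + 1000)/(-6.2 + 1000) = 1045.2/993.8 = 1.051721
f = 1.051721^(1/-0.0385) = exp(ln(1.051721)/-0.0385) = exp(0.05043/-0.0385)
f = exp(-1.3098) = 0.2699

0.27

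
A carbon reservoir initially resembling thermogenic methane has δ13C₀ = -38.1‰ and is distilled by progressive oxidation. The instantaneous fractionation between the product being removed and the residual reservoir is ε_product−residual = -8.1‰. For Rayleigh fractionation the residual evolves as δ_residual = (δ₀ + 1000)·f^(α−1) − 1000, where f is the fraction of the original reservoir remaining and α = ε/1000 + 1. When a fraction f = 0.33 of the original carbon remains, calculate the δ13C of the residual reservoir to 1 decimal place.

Rayleigh residual: δ_res = (δ₀ + 1000)·f^(α−1) − 1000
α = ε/1000 + 1 = 0.99190, so α − 1 = -0.00810
f^(α−1) = 0.33^(-0.00810) = 1.009021
δ_res = (-38.1 + 1000) × 1.009021 − 1000 = 970.577 − 1000 = -29.42‰

-29.4‰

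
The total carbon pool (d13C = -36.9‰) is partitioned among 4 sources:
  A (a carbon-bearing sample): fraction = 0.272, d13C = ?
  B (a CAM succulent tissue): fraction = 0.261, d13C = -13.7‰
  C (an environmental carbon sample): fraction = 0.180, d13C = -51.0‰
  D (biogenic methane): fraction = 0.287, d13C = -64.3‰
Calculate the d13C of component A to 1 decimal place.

-20.9‰

Isotope mass balance: δ_bulk = Σ fᵢ·δᵢ.
-36.9 = 0.272×δ_A + 0.261×(-13.7) + 0.180×(-51.0) + 0.287×(-64.3)
0.272·δ_A = -36.9 − (-31.210) = -5.690
δ_A = -5.690 / 0.272 = -20.92‰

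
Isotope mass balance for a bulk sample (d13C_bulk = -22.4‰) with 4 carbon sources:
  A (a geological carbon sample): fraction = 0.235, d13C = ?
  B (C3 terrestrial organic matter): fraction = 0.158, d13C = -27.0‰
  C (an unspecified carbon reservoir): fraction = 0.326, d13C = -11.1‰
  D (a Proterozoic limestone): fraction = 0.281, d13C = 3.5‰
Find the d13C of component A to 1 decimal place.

-66.0‰

Isotope mass balance: δ_bulk = Σ fᵢ·δᵢ.
-22.4 = 0.235×δ_A + 0.158×(-27.0) + 0.326×(-11.1) + 0.281×(3.5)
0.235·δ_A = -22.4 − (-6.901) = -15.499
δ_A = -15.499 / 0.235 = -65.95‰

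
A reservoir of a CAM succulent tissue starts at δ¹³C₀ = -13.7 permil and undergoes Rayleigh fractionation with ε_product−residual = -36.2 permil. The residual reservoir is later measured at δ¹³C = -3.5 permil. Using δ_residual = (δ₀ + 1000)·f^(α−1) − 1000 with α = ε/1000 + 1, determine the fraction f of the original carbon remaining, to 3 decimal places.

α − 1 = ε/1000 = -0.0362
(δ_res + 1000)/(δ₀ + 1000) = (-3.5 + 1000)/(-13.7 + 1000) = 996.5/986.3 = 1.010342
f = 1.010342^(1/-0.0362) = exp(ln(1.010342)/-0.0362) = exp(0.01029/-0.0362)
f = exp(-0.2842) = 0.7526

0.753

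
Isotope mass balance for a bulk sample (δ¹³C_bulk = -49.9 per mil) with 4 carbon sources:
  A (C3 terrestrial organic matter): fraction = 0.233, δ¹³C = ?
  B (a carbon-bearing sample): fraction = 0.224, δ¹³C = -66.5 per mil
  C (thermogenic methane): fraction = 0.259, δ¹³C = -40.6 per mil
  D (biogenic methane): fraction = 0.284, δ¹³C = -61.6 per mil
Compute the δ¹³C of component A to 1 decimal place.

Isotope mass balance: δ_bulk = Σ fᵢ·δᵢ.
-49.9 = 0.233×δ_A + 0.224×(-66.5) + 0.259×(-40.6) + 0.284×(-61.6)
0.233·δ_A = -49.9 − (-42.906) = -6.994
δ_A = -6.994 / 0.233 = -30.02 per mil

-30.0 per mil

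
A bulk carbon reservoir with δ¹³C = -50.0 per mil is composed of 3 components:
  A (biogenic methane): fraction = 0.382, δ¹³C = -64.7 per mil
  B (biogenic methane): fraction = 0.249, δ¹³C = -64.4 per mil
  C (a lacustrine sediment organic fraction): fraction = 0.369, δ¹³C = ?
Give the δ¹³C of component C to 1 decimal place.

-25.1 per mil

Isotope mass balance: δ_bulk = Σ fᵢ·δᵢ.
-50.0 = 0.382×(-64.7) + 0.249×(-64.4) + 0.369×δ_C
0.369·δ_C = -50.0 − (-40.751) = -9.249
δ_C = -9.249 / 0.369 = -25.07 per mil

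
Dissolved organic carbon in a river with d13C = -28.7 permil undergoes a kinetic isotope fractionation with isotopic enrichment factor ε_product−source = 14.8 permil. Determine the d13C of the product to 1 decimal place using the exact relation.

-14.3 permil

To first order, δ_product ≈ δ_source + ε = -13.9 permil.
Exactly, δ_product = (δ_source + 1000)·(ε/1000 + 1) − 1000.
δ_product = (-28.7 + 1000) × (14.8/1000 + 1) − 1000
δ_product = -14.32 permil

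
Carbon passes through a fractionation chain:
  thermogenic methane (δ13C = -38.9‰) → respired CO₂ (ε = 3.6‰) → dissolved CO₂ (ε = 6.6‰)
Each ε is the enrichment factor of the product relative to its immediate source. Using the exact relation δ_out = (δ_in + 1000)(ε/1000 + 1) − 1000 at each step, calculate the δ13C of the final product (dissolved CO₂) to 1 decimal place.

step 1: δ = (-38.90 + 1000)·(3.6/1000 + 1) − 1000 = -35.44‰
step 2: δ = (-35.44 + 1000)·(6.6/1000 + 1) − 1000 = -29.07‰

-29.1‰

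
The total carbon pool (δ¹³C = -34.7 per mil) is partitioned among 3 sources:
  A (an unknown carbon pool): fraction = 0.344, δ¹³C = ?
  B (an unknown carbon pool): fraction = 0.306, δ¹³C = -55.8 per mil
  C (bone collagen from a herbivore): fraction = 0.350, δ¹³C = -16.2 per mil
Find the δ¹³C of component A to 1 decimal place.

-34.8 per mil

Isotope mass balance: δ_bulk = Σ fᵢ·δᵢ.
-34.7 = 0.344×δ_A + 0.306×(-55.8) + 0.350×(-16.2)
0.344·δ_A = -34.7 − (-22.745) = -11.955
δ_A = -11.955 / 0.344 = -34.75 per mil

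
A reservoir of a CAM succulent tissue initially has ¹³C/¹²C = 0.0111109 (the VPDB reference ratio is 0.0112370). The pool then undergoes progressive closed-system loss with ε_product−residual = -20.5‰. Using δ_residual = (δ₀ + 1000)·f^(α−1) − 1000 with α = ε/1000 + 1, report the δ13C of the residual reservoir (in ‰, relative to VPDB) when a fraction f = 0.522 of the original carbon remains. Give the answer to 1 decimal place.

δ₀ = (0.0111109/0.0112370 − 1)×1000 = (0.988778 − 1)×1000 = -11.222‰
α − 1 = ε/1000 = -0.0205
f^(α−1) = 0.522^(-0.0205) = 1.013416
δ_res = (-11.222 + 1000) × 1.013416 − 1000 = 1002.044 − 1000 = 2.04‰

2.0‰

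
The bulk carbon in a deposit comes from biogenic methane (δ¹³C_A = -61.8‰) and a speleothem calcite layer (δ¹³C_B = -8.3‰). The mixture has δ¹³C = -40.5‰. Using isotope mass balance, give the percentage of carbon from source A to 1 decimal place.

60.2%

δ_mix = f_A·δ_A + (1 − f_A)·δ_B  ⇒  f_A = (δ_mix − δ_B)/(δ_A − δ_B)
f_A = (-40.5 − (-8.3)) / (-61.8 − (-8.3))
f_A = -32.2 / -53.5 = 0.6019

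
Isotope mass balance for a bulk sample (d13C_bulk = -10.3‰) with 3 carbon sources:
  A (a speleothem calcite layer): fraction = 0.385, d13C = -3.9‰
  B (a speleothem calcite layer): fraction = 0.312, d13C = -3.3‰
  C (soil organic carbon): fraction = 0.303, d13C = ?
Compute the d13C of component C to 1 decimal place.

-25.6‰

Isotope mass balance: δ_bulk = Σ fᵢ·δᵢ.
-10.3 = 0.385×(-3.9) + 0.312×(-3.3) + 0.303×δ_C
0.303·δ_C = -10.3 − (-2.531) = -7.769
δ_C = -7.769 / 0.303 = -25.64‰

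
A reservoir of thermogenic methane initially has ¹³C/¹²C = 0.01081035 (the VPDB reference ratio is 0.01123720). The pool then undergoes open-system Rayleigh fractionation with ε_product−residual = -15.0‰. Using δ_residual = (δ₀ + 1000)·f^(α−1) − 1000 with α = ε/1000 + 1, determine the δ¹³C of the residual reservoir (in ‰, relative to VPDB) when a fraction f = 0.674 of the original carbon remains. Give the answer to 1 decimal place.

δ₀ = (0.01081035/0.01123720 − 1)×1000 = (0.962015 − 1)×1000 = -37.985‰
α − 1 = ε/1000 = -0.0150
f^(α−1) = 0.674^(-0.0150) = 1.005935
δ_res = (-37.985 + 1000) × 1.005935 − 1000 = 967.725 − 1000 = -32.28‰

-32.3‰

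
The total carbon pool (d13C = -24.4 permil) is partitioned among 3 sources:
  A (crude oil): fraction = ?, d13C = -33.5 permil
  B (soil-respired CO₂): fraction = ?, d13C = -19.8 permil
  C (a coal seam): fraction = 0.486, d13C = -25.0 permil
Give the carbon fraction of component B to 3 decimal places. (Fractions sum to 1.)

0.363

Let f_B and f_A be the unknown fractions; fractions sum to 1 so f_B + f_A = 0.514.
Mass balance: Σ fᵢ·δᵢ = δ_bulk ⇒ f_B·(-19.8) + f_A·(-33.5) = -24.4 − (-12.150) = -12.250
Substitute f_A = 0.514 − f_B:
f_B·(-19.8 − -33.5) = -12.250 − 0.514×(-33.5) = 4.969
f_B = 4.969 / 13.7 = 0.3627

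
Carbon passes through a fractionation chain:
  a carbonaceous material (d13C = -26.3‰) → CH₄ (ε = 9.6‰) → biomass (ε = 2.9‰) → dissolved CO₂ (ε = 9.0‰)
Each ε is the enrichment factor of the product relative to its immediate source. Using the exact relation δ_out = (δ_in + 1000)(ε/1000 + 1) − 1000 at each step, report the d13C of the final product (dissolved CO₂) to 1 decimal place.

step 1: δ = (-26.30 + 1000)·(9.6/1000 + 1) − 1000 = -16.95‰
step 2: δ = (-16.95 + 1000)·(2.9/1000 + 1) − 1000 = -14.10‰
step 3: δ = (-14.10 + 1000)·(9.0/1000 + 1) − 1000 = -5.23‰

-5.2‰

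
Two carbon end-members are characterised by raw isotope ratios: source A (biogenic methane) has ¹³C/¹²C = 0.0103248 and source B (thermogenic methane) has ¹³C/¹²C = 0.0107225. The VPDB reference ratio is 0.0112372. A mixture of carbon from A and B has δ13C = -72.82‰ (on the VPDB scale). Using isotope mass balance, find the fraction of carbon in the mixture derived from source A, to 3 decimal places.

δ_A = (0.0103248/0.0112372 − 1)×1000 = (0.918805 − 1)×1000 = -81.195‰
δ_B = (0.0107225/0.0112372 − 1)×1000 = (0.954197 − 1)×1000 = -45.803‰
f_A = (δ_mix − δ_B)/(δ_A − δ_B) = (-72.82 − (-45.803))/(-81.195 − (-45.803))
f_A = -27.017 / -35.391 = 0.7634

0.763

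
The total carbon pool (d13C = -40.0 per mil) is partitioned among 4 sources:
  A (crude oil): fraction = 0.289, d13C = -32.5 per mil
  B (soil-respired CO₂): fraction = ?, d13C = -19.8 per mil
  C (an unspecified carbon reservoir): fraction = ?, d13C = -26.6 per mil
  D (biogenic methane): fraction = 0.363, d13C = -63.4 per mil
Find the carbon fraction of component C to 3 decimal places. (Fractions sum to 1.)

Let f_C and f_B be the unknown fractions; fractions sum to 1 so f_C + f_B = 0.348.
Mass balance: Σ fᵢ·δᵢ = δ_bulk ⇒ f_C·(-26.6) + f_B·(-19.8) = -40.0 − (-32.407) = -7.593
Substitute f_B = 0.348 − f_C:
f_C·(-26.6 − -19.8) = -7.593 − 0.348×(-19.8) = -0.703
f_C = -0.703 / -6.8 = 0.1034

0.103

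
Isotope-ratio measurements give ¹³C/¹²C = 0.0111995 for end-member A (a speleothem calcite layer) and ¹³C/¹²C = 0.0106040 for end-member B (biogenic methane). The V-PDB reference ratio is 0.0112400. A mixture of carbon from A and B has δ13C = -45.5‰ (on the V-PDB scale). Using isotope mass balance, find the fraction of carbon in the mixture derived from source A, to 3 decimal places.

δ_A = (0.0111995/0.0112400 − 1)×1000 = (0.996397 − 1)×1000 = -3.603‰
δ_B = (0.0106040/0.0112400 − 1)×1000 = (0.943416 − 1)×1000 = -56.584‰
f_A = (δ_mix − δ_B)/(δ_A − δ_B) = (-45.5 − (-56.584))/(-3.603 − (-56.584))
f_A = 11.084 / 52.980 = 0.2092

0.209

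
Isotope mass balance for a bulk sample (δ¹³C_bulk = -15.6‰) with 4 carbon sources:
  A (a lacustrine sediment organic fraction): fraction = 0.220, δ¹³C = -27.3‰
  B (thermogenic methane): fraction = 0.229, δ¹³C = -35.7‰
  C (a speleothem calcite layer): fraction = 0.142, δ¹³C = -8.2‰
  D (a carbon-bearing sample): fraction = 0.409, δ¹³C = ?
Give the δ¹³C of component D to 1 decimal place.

Isotope mass balance: δ_bulk = Σ fᵢ·δᵢ.
-15.6 = 0.220×(-27.3) + 0.229×(-35.7) + 0.142×(-8.2) + 0.409×δ_D
0.409·δ_D = -15.6 − (-15.346) = -0.254
δ_D = -0.254 / 0.409 = -0.62‰

-0.6‰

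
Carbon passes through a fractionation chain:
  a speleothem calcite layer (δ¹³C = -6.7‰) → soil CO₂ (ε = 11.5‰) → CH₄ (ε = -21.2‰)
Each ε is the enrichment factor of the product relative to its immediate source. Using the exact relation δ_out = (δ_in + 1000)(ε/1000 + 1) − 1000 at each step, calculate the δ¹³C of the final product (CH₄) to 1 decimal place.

step 1: δ = (-6.70 + 1000)·(11.5/1000 + 1) − 1000 = 4.72‰
step 2: δ = (4.72 + 1000)·(-21.2/1000 + 1) − 1000 = -16.58‰

-16.6‰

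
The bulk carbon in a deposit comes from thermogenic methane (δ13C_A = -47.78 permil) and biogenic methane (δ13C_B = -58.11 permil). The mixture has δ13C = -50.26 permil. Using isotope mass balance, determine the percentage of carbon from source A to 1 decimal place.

δ_mix = f_A·δ_A + (1 − f_A)·δ_B  ⇒  f_A = (δ_mix − δ_B)/(δ_A − δ_B)
f_A = (-50.26 − (-58.11)) / (-47.78 − (-58.11))
f_A = 7.85 / 10.33 = 0.7599

76.0%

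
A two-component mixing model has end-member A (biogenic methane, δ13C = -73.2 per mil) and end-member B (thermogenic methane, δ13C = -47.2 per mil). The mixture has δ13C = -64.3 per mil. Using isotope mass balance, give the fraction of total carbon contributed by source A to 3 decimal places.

δ_mix = f_A·δ_A + (1 − f_A)·δ_B  ⇒  f_A = (δ_mix − δ_B)/(δ_A − δ_B)
f_A = (-64.3 − (-47.2)) / (-73.2 − (-47.2))
f_A = -17.1 / -26.0 = 0.6577

0.658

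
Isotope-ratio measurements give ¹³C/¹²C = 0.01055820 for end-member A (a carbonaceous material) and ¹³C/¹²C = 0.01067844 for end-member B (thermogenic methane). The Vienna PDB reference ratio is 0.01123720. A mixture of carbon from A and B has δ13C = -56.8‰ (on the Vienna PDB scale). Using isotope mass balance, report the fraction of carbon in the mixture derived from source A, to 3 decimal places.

0.661

δ_A = (0.01055820/0.01123720 − 1)×1000 = (0.939576 − 1)×1000 = -60.424‰
δ_B = (0.01067844/0.01123720 − 1)×1000 = (0.950276 − 1)×1000 = -49.724‰
f_A = (δ_mix − δ_B)/(δ_A − δ_B) = (-56.8 − (-49.724))/(-60.424 − (-49.724))
f_A = -7.076 / -10.700 = 0.6613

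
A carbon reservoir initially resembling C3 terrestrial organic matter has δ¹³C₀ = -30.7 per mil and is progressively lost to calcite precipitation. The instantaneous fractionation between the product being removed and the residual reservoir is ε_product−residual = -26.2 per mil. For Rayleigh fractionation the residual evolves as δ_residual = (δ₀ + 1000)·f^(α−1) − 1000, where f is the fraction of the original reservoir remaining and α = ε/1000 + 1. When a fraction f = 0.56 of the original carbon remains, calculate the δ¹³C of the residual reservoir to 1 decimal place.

Rayleigh residual: δ_res = (δ₀ + 1000)·f^(α−1) − 1000
α = ε/1000 + 1 = 0.97380, so α − 1 = -0.02620
f^(α−1) = 0.56^(-0.02620) = 1.015307
δ_res = (-30.7 + 1000) × 1.015307 − 1000 = 984.137 − 1000 = -15.86 per mil

-15.9 per mil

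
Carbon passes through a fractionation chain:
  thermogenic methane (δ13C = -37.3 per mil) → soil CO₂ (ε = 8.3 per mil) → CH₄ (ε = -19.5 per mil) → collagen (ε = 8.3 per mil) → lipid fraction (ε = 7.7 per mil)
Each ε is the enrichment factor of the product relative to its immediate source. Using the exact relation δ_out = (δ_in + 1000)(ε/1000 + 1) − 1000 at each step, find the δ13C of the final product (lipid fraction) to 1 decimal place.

step 1: δ = (-37.30 + 1000)·(8.3/1000 + 1) − 1000 = -29.31 per mil
step 2: δ = (-29.31 + 1000)·(-19.5/1000 + 1) − 1000 = -48.24 per mil
step 3: δ = (-48.24 + 1000)·(8.3/1000 + 1) − 1000 = -40.34 per mil
step 4: δ = (-40.34 + 1000)·(7.7/1000 + 1) − 1000 = -32.95 per mil

-32.9 per mil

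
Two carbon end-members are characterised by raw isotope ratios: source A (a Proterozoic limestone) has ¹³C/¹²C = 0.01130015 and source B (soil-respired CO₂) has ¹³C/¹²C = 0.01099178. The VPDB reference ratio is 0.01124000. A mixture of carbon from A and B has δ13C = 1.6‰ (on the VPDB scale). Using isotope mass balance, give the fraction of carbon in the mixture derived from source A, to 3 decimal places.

0.863

δ_A = (0.01130015/0.01124000 − 1)×1000 = (1.005351 − 1)×1000 = 5.351‰
δ_B = (0.01099178/0.01124000 − 1)×1000 = (0.977916 − 1)×1000 = -22.084‰
f_A = (δ_mix − δ_B)/(δ_A − δ_B) = (1.6 − (-22.084))/(5.351 − (-22.084))
f_A = 23.684 / 27.435 = 0.8633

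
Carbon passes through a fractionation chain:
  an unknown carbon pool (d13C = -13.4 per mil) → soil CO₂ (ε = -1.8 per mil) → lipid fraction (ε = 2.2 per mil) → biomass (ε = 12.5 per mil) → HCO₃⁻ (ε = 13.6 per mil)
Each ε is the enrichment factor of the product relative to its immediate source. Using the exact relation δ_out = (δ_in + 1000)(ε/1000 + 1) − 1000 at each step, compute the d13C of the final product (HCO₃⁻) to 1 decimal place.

12.9 per mil

step 1: δ = (-13.40 + 1000)·(-1.8/1000 + 1) − 1000 = -15.18 per mil
step 2: δ = (-15.18 + 1000)·(2.2/1000 + 1) − 1000 = -13.01 per mil
step 3: δ = (-13.01 + 1000)·(12.5/1000 + 1) − 1000 = -0.67 per mil
step 4: δ = (-0.67 + 1000)·(13.6/1000 + 1) − 1000 = 12.92 per mil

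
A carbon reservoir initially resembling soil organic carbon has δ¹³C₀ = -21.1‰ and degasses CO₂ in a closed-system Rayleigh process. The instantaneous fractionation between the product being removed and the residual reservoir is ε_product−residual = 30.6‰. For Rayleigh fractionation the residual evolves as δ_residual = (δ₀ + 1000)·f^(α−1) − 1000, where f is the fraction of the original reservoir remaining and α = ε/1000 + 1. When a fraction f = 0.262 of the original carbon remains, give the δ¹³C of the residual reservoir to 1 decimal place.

Rayleigh residual: δ_res = (δ₀ + 1000)·f^(α−1) − 1000
α = ε/1000 + 1 = 1.03060, so α − 1 = 0.03060
f^(α−1) = 0.262^(0.03060) = 0.959843
δ_res = (-21.1 + 1000) × 0.959843 − 1000 = 939.590 − 1000 = -60.41‰

-60.4‰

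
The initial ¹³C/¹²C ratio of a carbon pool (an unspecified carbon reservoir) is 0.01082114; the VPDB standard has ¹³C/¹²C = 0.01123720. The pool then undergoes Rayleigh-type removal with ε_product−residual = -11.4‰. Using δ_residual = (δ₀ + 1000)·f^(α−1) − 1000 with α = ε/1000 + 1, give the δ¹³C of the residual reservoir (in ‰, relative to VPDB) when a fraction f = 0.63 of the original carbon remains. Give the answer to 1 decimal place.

-31.9‰

δ₀ = (0.01082114/0.01123720 − 1)×1000 = (0.962975 − 1)×1000 = -37.025‰
α − 1 = ε/1000 = -0.0114
f^(α−1) = 0.63^(-0.0114) = 1.005281
δ_res = (-37.025 + 1000) × 1.005281 − 1000 = 968.060 − 1000 = -31.94‰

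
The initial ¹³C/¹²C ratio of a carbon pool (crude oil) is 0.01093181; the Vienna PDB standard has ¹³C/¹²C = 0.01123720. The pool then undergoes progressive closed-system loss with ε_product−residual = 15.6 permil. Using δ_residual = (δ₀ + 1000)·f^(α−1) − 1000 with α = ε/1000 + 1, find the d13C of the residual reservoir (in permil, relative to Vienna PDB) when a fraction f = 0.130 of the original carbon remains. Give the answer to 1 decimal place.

δ₀ = (0.01093181/0.01123720 − 1)×1000 = (0.972823 − 1)×1000 = -27.177 permil
α − 1 = ε/1000 = 0.0156
f^(α−1) = 0.130^(0.0156) = 0.968674
δ_res = (-27.177 + 1000) × 0.968674 − 1000 = 942.348 − 1000 = -57.65 permil

-57.7 permil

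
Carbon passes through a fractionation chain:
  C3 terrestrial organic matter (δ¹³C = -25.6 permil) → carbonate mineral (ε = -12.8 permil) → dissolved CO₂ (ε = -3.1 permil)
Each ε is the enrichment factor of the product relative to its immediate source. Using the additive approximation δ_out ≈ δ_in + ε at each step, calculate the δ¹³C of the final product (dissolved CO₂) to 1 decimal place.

step 1: δ ≈ -25.6 + (-12.8) = -38.4 permil
step 2: δ ≈ -38.4 + (-3.1) = -41.5 permil

-41.5 permil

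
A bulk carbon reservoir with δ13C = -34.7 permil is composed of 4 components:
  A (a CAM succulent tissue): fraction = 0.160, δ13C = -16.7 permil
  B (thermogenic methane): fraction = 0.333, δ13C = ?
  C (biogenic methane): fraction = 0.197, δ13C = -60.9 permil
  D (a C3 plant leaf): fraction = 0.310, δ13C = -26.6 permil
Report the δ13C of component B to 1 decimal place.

Isotope mass balance: δ_bulk = Σ fᵢ·δᵢ.
-34.7 = 0.160×(-16.7) + 0.333×δ_B + 0.197×(-60.9) + 0.310×(-26.6)
0.333·δ_B = -34.7 − (-22.915) = -11.785
δ_B = -11.785 / 0.333 = -35.39 permil

-35.4 permil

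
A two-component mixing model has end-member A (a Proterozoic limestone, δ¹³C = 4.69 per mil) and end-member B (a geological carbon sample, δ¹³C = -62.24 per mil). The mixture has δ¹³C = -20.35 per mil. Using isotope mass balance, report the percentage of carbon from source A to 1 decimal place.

62.6%

δ_mix = f_A·δ_A + (1 − f_A)·δ_B  ⇒  f_A = (δ_mix − δ_B)/(δ_A − δ_B)
f_A = (-20.35 − (-62.24)) / (4.69 − (-62.24))
f_A = 41.89 / 66.93 = 0.6259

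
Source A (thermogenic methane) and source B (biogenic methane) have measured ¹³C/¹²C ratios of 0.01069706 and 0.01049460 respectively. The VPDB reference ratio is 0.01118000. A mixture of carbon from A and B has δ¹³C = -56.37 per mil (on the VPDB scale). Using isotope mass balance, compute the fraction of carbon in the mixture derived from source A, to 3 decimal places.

δ_A = (0.01069706/0.01118000 − 1)×1000 = (0.956803 − 1)×1000 = -43.197 per mil
δ_B = (0.01049460/0.01118000 − 1)×1000 = (0.938694 − 1)×1000 = -61.306 per mil
f_A = (δ_mix − δ_B)/(δ_A − δ_B) = (-56.37 − (-61.306))/(-43.197 − (-61.306))
f_A = 4.936 / 18.109 = 0.2726

0.273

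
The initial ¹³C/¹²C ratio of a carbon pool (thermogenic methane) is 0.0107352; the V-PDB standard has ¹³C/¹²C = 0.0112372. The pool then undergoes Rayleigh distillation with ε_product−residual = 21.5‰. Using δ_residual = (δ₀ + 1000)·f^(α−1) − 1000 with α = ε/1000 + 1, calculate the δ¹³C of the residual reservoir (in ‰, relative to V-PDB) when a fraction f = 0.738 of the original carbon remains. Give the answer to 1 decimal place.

δ₀ = (0.0107352/0.0112372 − 1)×1000 = (0.955327 − 1)×1000 = -44.673‰
α − 1 = ε/1000 = 0.0215
f^(α−1) = 0.738^(0.0215) = 0.993489
δ_res = (-44.673 + 1000) × 0.993489 − 1000 = 949.107 − 1000 = -50.89‰

-50.9‰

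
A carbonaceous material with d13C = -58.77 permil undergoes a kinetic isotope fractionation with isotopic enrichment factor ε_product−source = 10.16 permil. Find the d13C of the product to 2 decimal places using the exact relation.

-49.21 permil

Exactly, δ_product = (δ_source + 1000)·(ε/1000 + 1) − 1000.
δ_product = (-58.77 + 1000) × (10.16/1000 + 1) − 1000
δ_product = -49.207 permil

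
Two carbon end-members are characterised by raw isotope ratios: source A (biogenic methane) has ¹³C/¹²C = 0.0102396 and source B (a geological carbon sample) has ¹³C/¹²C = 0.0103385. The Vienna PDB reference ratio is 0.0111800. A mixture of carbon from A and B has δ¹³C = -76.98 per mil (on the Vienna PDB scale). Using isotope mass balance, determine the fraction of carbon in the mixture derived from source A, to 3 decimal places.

δ_A = (0.0102396/0.0111800 − 1)×1000 = (0.915886 − 1)×1000 = -84.114 per mil
δ_B = (0.0103385/0.0111800 − 1)×1000 = (0.924732 − 1)×1000 = -75.268 per mil
f_A = (δ_mix − δ_B)/(δ_A − δ_B) = (-76.98 − (-75.268))/(-84.114 − (-75.268))
f_A = -1.712 / -8.846 = 0.1935

0.193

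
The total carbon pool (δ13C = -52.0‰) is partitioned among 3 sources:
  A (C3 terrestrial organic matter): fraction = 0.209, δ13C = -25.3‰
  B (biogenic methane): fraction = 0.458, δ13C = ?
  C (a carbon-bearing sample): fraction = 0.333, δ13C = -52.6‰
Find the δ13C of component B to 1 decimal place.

-63.7‰

Isotope mass balance: δ_bulk = Σ fᵢ·δᵢ.
-52.0 = 0.209×(-25.3) + 0.458×δ_B + 0.333×(-52.6)
0.458·δ_B = -52.0 − (-22.804) = -29.196
δ_B = -29.196 / 0.458 = -63.75‰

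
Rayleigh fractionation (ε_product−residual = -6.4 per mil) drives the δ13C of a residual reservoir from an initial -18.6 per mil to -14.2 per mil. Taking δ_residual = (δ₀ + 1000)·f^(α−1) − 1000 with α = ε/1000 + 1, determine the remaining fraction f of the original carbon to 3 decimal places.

α − 1 = ε/1000 = -0.0064
(δ_res + 1000)/(δ₀ + 1000) = (-14.2 + 1000)/(-18.6 + 1000) = 985.8/981.4 = 1.004483
f = 1.004483^(1/-0.0064) = exp(ln(1.004483)/-0.0064) = exp(0.00447/-0.0064)
f = exp(-0.6990) = 0.4971

0.497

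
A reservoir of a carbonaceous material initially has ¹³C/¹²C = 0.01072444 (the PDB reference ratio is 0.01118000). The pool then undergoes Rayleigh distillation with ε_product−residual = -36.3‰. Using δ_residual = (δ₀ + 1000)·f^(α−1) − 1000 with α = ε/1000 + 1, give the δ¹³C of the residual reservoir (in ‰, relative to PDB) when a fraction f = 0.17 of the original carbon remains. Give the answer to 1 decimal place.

23.0‰

δ₀ = (0.01072444/0.01118000 − 1)×1000 = (0.959252 − 1)×1000 = -40.748‰
α − 1 = ε/1000 = -0.0363
f^(α−1) = 0.17^(-0.0363) = 1.066436
δ_res = (-40.748 + 1000) × 1.066436 − 1000 = 1022.981 − 1000 = 22.98‰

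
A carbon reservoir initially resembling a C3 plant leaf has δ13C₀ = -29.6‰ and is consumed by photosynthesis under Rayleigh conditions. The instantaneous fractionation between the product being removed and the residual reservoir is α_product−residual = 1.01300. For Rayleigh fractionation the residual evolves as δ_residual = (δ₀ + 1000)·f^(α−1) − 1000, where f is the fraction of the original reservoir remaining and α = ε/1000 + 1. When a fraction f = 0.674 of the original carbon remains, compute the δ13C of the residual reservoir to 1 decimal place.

Rayleigh residual: δ_res = (δ₀ + 1000)·f^(α−1) − 1000
α − 1 = 0.01300
f^(α−1) = 0.674^(0.01300) = 0.994884
δ_res = (-29.6 + 1000) × 0.994884 − 1000 = 965.436 − 1000 = -34.56‰

-34.6‰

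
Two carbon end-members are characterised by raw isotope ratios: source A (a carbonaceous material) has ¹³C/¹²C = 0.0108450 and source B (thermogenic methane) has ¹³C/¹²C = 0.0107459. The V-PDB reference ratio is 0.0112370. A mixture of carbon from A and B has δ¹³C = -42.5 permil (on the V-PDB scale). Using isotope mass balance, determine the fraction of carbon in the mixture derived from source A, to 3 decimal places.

0.137

δ_A = (0.0108450/0.0112370 − 1)×1000 = (0.965115 − 1)×1000 = -34.885 permil
δ_B = (0.0107459/0.0112370 − 1)×1000 = (0.956296 − 1)×1000 = -43.704 permil
f_A = (δ_mix − δ_B)/(δ_A − δ_B) = (-42.5 − (-43.704))/(-34.885 − (-43.704))
f_A = 1.204 / 8.819 = 0.1365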